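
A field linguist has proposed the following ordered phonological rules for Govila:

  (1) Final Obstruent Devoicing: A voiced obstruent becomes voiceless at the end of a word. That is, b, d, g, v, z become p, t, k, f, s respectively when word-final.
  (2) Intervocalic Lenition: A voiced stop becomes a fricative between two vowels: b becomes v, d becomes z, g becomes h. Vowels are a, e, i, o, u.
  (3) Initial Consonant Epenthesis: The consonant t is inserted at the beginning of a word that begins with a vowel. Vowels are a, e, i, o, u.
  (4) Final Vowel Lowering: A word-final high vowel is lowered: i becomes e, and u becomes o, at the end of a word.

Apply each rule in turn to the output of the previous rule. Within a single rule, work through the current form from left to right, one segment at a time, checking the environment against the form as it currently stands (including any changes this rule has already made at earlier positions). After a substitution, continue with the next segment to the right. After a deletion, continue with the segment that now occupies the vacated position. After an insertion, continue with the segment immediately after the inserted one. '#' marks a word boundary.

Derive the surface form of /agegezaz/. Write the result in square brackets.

(1) Final Obstruent Devoicing: [agegezaz] → [agegezas]
(2) Intervocalic Lenition: [agegezas] → [ahehezas]
(3) Initial Consonant Epenthesis: [ahehezas] → [tahehezas]
(4) Final Vowel Lowering: no change — [tahehezas]

[tahehezas]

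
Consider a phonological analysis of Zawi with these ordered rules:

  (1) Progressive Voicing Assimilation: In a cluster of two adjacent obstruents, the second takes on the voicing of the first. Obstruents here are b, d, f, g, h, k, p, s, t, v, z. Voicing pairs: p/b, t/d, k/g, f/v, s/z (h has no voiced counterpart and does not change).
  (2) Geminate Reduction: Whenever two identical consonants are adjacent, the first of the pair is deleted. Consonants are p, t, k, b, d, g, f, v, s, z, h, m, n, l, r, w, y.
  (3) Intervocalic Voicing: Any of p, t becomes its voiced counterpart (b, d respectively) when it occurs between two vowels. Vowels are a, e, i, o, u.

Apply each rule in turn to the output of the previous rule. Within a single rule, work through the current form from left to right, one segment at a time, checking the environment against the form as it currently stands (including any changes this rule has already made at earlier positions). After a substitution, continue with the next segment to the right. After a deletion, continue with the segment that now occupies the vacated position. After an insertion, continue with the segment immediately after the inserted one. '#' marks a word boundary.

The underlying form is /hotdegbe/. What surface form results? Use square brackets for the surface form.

[hodegbe]

(1) Progressive Voicing Assimilation: [hotdegbe] → [hottegbe]
(2) Geminate Reduction: [hottegbe] → [hotegbe]
(3) Intervocalic Voicing: [hotegbe] → [hodegbe]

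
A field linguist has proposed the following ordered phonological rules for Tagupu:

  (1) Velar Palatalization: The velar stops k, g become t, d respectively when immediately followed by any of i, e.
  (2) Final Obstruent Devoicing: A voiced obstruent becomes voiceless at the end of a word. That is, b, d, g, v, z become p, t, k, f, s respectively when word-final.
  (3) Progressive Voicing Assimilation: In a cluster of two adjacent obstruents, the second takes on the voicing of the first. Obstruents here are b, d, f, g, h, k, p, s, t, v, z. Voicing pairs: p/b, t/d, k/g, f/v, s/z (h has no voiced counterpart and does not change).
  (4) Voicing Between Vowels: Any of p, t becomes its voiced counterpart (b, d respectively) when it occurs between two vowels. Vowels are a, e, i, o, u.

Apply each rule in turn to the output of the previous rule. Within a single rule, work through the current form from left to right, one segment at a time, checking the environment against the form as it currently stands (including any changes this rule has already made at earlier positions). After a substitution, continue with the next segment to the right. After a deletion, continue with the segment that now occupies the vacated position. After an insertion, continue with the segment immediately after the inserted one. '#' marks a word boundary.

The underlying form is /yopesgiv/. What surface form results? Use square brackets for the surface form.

[yobestif]

(1) Velar Palatalization: [yopesgiv] → [yopesdiv]
(2) Final Obstruent Devoicing: [yopesdiv] → [yopesdif]
(3) Progressive Voicing Assimilation: [yopesdif] → [yopestif]
(4) Voicing Between Vowels: [yopestif] → [yobestif]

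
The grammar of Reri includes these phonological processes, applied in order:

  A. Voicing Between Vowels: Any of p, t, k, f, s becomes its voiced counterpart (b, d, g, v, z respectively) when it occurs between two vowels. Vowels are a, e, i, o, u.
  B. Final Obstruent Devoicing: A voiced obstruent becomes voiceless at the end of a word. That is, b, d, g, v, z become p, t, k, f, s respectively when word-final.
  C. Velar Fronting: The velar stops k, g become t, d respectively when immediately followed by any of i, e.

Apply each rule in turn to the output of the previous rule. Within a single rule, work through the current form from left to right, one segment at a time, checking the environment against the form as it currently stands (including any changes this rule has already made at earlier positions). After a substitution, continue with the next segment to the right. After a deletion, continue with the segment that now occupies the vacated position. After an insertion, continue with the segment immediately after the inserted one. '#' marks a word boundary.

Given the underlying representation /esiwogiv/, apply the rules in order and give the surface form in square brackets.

A Voicing Between Vowels: [esiwogiv] → [eziwogiv]
B Final Obstruent Devoicing: [eziwogiv] → [eziwogif]
C Velar Fronting: [eziwogif] → [eziwodif]

[eziwodif]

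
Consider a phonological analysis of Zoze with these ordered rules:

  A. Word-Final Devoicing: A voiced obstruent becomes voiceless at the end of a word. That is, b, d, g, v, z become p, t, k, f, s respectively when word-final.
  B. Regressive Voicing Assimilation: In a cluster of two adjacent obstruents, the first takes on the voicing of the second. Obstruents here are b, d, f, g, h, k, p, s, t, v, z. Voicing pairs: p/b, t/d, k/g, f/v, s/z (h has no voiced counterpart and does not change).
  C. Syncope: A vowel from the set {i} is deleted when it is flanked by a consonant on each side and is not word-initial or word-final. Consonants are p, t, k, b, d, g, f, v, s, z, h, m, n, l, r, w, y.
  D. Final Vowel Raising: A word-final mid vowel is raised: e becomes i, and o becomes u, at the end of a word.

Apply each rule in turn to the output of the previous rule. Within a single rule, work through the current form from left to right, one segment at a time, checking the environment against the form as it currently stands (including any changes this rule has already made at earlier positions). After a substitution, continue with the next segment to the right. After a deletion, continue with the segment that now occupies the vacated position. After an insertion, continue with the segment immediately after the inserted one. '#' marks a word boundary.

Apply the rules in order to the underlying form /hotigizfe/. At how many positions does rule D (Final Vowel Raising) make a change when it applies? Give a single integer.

A Word-Final Devoicing: no change — [hotigizfe]
B Regressive Voicing Assimilation: [hotigizfe] → [hotigisfe]
C Syncope: [hotigisfe] → [hotgsfe]
D Final Vowel Raising: [hotgsfe] → [hotgsfi]
Rule D changed 1 position(s).

1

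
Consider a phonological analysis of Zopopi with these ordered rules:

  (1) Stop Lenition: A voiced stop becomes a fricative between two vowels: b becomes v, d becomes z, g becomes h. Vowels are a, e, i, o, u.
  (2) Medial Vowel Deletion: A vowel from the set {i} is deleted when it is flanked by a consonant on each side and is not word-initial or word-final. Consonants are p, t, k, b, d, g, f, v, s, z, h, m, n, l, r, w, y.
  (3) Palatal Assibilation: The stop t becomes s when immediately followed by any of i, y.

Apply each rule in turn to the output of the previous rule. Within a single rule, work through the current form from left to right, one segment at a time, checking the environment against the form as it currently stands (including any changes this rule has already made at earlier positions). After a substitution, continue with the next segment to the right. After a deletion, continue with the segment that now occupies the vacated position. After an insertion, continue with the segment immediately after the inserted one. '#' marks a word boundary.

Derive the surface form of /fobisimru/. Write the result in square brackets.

(1) Stop Lenition: [fobisimru] → [fovisimru]
(2) Medial Vowel Deletion: [fovisimru] → [fovsmru]
(3) Palatal Assibilation: no change — [fovsmru]

[fovsmru]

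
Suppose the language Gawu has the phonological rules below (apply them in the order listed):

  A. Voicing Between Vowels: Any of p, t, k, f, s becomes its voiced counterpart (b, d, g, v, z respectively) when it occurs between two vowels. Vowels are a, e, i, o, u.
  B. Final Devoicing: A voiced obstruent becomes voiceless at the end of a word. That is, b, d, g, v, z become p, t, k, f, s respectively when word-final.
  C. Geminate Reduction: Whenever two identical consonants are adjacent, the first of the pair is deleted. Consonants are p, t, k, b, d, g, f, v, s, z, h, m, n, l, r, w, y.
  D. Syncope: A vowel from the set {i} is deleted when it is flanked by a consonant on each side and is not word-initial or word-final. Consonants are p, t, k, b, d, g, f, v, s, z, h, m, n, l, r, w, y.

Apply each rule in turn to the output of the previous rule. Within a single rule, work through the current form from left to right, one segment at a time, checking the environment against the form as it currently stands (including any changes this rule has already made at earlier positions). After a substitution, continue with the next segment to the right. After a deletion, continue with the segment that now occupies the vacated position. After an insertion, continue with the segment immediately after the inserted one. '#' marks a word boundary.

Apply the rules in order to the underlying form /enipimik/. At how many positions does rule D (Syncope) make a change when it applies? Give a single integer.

A Voicing Between Vowels: [enipimik] → [enibimik]
B Final Devoicing: no change — [enibimik]
C Geminate Reduction: no change — [enibimik]
D Syncope: [enibimik] → [enbmk]
Rule D changed 3 position(s).

3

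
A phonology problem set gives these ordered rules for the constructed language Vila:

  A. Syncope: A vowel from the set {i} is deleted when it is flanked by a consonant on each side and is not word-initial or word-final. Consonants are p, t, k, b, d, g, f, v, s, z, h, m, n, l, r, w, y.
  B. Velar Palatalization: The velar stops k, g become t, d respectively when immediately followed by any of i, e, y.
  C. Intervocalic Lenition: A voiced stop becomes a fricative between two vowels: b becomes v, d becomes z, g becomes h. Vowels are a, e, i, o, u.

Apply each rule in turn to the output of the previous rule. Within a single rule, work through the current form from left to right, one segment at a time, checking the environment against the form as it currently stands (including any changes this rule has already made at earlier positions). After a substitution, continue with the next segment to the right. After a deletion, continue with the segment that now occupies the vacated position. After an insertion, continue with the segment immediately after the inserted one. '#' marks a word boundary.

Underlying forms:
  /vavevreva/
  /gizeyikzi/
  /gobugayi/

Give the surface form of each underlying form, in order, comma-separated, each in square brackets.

/vavevreva/:
  A Syncope: no change — [vavevreva]
  B Velar Palatalization: no change — [vavevreva]
  C Intervocalic Lenition: no change — [vavevreva]
/gizeyikzi/:
  A Syncope: [gizeyikzi] → [gzeykzi]
  B Velar Palatalization: no change — [gzeykzi]
  C Intervocalic Lenition: no change — [gzeykzi]
/gobugayi/:
  A Syncope: no change — [gobugayi]
  B Velar Palatalization: no change — [gobugayi]
  C Intervocalic Lenition: [gobugayi] → [govuhayi]

[vavevreva], [gzeykzi], [govuhayi]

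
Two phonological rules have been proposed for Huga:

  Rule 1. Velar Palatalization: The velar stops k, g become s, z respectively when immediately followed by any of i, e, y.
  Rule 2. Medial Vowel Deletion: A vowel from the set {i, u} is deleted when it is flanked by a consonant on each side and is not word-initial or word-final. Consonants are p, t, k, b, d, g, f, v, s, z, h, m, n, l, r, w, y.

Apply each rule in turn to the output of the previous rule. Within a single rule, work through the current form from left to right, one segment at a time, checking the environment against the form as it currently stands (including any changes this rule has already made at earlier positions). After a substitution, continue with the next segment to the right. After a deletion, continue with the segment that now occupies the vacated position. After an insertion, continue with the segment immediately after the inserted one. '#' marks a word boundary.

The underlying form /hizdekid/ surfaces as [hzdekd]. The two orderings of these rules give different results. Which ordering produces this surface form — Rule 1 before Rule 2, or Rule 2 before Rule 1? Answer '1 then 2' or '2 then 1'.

Order 1 then 2:
  1 Velar Palatalization: [hizdekid] → [hizdesid]
  2 Medial Vowel Deletion: [hizdesid] → [hzdesd]
  result: [hzdesd]
Order 2 then 1:
  2 Medial Vowel Deletion: [hizdekid] → [hzdekd]
  1 Velar Palatalization: no change — [hzdekd]
  result: [hzdekd]

2 then 1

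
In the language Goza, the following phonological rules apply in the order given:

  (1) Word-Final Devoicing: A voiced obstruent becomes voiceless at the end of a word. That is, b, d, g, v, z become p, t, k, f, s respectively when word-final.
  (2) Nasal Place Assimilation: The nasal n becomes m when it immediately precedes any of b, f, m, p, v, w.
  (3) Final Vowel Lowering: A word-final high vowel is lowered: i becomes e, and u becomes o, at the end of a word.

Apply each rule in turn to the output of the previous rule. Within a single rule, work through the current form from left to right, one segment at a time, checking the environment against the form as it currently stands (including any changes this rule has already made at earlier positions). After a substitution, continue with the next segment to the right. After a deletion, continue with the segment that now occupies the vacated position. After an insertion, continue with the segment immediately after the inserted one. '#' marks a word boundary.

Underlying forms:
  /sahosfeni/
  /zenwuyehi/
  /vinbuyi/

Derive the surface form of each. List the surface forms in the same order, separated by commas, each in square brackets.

/sahosfeni/:
  (1) Word-Final Devoicing: no change — [sahosfeni]
  (2) Nasal Place Assimilation: no change — [sahosfeni]
  (3) Final Vowel Lowering: [sahosfeni] → [sahosfene]
/zenwuyehi/:
  (1) Word-Final Devoicing: no change — [zenwuyehi]
  (2) Nasal Place Assimilation: [zenwuyehi] → [zemwuyehi]
  (3) Final Vowel Lowering: [zemwuyehi] → [zemwuyehe]
/vinbuyi/:
  (1) Word-Final Devoicing: no change — [vinbuyi]
  (2) Nasal Place Assimilation: [vinbuyi] → [vimbuyi]
  (3) Final Vowel Lowering: [vimbuyi] → [vimbuye]

[sahosfene], [zemwuyehe], [vimbuye]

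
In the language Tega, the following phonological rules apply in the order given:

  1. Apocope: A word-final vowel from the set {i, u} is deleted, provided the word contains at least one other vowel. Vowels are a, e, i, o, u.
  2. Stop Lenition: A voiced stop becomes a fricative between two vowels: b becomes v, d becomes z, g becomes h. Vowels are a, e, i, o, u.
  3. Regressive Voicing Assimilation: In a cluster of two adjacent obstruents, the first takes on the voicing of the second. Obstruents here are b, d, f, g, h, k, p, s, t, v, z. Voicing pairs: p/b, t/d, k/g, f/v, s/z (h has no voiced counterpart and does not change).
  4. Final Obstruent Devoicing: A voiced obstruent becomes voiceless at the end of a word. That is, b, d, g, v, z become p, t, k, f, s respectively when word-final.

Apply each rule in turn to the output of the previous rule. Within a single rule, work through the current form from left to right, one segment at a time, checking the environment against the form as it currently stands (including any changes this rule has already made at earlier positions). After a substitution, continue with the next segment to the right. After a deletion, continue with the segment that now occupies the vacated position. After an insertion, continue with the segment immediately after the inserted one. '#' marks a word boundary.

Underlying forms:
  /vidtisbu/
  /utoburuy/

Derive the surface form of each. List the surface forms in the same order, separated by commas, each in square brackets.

/vidtisbu/:
  1 Apocope: [vidtisbu] → [vidtisb]
  2 Stop Lenition: no change — [vidtisb]
  3 Regressive Voicing Assimilation: [vidtisb] → [vittizb]
  4 Final Obstruent Devoicing: [vittizb] → [vittizp]
/utoburuy/:
  1 Apocope: no change — [utoburuy]
  2 Stop Lenition: [utoburuy] → [utovuruy]
  3 Regressive Voicing Assimilation: no change — [utovuruy]
  4 Final Obstruent Devoicing: no change — [utovuruy]

[vittizp], [utovuruy]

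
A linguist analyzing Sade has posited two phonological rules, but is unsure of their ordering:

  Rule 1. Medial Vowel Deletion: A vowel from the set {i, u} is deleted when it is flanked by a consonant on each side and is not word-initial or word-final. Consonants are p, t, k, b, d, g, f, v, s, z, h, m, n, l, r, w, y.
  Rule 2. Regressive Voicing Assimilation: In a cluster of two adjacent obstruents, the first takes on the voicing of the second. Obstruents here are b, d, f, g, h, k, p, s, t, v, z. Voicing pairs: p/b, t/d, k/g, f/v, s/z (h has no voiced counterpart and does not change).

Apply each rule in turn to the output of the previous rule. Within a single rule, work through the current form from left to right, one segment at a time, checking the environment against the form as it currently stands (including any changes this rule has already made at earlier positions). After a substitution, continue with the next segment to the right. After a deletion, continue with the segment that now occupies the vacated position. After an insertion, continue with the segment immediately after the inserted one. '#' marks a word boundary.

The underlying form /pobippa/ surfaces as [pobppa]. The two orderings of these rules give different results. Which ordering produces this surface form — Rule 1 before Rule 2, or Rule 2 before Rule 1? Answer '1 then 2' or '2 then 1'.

Order 1 then 2:
  1 Medial Vowel Deletion: [pobippa] → [pobppa]
  2 Regressive Voicing Assimilation: [pobppa] → [popppa]
  result: [popppa]
Order 2 then 1:
  2 Regressive Voicing Assimilation: no change — [pobippa]
  1 Medial Vowel Deletion: [pobippa] → [pobppa]
  result: [pobppa]

2 then 1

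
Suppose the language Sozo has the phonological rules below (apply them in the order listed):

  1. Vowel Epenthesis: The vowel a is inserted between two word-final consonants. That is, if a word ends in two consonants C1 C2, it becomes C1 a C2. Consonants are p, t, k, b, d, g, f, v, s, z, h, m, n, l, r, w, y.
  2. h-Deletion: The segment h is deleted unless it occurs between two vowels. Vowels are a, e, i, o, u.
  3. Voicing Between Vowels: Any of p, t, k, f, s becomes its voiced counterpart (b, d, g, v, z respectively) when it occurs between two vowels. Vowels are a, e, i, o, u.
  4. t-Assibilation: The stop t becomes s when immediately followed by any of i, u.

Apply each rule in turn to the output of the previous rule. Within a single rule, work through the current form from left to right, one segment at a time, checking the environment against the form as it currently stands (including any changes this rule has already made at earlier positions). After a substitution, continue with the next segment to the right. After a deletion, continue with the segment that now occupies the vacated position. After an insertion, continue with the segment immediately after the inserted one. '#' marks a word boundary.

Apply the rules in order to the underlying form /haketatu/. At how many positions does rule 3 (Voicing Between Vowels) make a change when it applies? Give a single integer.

1 Vowel Epenthesis: no change — [haketatu]
2 h-Deletion: [haketatu] → [aketatu]
3 Voicing Between Vowels: [aketatu] → [agedadu]
4 t-Assibilation: no change — [agedadu]
Rule 3 changed 3 position(s).

3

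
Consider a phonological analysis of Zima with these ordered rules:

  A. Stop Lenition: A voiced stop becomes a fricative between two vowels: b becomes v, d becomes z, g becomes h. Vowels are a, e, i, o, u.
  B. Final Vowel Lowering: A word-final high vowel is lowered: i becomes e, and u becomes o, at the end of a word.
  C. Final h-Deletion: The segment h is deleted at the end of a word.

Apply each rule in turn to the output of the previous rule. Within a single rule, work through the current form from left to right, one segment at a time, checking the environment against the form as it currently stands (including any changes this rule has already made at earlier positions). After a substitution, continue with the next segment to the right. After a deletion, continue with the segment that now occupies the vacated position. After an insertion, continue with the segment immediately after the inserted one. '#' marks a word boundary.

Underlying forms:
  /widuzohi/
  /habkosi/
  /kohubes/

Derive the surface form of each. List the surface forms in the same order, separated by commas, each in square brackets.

[wizuzohe], [habkose], [kohuves]

/widuzohi/:
  A Stop Lenition: [widuzohi] → [wizuzohi]
  B Final Vowel Lowering: [wizuzohi] → [wizuzohe]
  C Final h-Deletion: no change — [wizuzohe]
/habkosi/:
  A Stop Lenition: no change — [habkosi]
  B Final Vowel Lowering: [habkosi] → [habkose]
  C Final h-Deletion: no change — [habkose]
/kohubes/:
  A Stop Lenition: [kohubes] → [kohuves]
  B Final Vowel Lowering: no change — [kohuves]
  C Final h-Deletion: no change — [kohuves]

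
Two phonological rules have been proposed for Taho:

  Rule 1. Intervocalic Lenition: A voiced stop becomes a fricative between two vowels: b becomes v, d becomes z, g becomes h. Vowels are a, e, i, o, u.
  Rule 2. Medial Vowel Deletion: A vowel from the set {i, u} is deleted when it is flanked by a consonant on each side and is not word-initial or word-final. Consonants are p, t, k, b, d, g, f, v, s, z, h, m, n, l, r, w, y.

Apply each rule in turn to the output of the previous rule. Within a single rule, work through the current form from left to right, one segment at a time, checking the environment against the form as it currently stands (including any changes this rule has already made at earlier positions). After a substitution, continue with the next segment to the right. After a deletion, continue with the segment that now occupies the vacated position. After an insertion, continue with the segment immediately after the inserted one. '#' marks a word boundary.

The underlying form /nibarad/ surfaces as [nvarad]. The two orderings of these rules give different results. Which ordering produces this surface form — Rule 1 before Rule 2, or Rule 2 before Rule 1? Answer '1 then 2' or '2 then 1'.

1 then 2

Order 1 then 2:
  1 Intervocalic Lenition: [nibarad] → [nivarad]
  2 Medial Vowel Deletion: [nivarad] → [nvarad]
  result: [nvarad]
Order 2 then 1:
  2 Medial Vowel Deletion: [nibarad] → [nbarad]
  1 Intervocalic Lenition: no change — [nbarad]
  result: [nbarad]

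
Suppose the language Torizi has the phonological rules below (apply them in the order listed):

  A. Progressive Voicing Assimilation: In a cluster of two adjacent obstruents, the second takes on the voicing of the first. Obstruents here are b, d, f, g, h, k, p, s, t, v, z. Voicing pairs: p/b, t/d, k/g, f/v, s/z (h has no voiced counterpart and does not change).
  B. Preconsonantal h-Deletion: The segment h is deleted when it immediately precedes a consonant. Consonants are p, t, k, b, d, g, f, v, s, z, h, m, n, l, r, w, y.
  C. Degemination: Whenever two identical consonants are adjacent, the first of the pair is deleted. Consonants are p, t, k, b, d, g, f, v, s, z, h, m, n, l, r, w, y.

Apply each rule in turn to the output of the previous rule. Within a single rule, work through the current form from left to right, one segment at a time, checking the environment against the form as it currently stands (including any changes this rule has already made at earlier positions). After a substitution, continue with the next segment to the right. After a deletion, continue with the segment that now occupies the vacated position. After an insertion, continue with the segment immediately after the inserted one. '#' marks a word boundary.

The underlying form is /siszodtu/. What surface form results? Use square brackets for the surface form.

A Progressive Voicing Assimilation: [siszodtu] → [sissoddu]
B Preconsonantal h-Deletion: no change — [sissoddu]
C Degemination: [sissoddu] → [sisodu]

[sisodu]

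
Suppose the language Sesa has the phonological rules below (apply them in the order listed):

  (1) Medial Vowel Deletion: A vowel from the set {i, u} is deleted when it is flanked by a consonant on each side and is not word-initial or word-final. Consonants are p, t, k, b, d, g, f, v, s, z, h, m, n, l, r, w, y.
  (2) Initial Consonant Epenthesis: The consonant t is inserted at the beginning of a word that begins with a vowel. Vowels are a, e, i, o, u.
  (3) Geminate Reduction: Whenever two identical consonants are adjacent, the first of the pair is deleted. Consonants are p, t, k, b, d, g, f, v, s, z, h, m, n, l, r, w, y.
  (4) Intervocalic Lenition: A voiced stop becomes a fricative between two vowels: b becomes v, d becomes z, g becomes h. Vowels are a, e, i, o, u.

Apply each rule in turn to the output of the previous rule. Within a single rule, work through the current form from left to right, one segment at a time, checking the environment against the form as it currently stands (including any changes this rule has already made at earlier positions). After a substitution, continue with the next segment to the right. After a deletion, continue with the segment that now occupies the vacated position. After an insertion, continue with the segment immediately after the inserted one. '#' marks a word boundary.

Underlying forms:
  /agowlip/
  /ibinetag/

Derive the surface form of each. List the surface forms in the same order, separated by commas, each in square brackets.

/agowlip/:
  (1) Medial Vowel Deletion: [agowlip] → [agowlp]
  (2) Initial Consonant Epenthesis: [agowlp] → [tagowlp]
  (3) Geminate Reduction: no change — [tagowlp]
  (4) Intervocalic Lenition: [tagowlp] → [tahowlp]
/ibinetag/:
  (1) Medial Vowel Deletion: [ibinetag] → [ibnetag]
  (2) Initial Consonant Epenthesis: [ibnetag] → [tibnetag]
  (3) Geminate Reduction: no change — [tibnetag]
  (4) Intervocalic Lenition: no change — [tibnetag]

[tahowlp], [tibnetag]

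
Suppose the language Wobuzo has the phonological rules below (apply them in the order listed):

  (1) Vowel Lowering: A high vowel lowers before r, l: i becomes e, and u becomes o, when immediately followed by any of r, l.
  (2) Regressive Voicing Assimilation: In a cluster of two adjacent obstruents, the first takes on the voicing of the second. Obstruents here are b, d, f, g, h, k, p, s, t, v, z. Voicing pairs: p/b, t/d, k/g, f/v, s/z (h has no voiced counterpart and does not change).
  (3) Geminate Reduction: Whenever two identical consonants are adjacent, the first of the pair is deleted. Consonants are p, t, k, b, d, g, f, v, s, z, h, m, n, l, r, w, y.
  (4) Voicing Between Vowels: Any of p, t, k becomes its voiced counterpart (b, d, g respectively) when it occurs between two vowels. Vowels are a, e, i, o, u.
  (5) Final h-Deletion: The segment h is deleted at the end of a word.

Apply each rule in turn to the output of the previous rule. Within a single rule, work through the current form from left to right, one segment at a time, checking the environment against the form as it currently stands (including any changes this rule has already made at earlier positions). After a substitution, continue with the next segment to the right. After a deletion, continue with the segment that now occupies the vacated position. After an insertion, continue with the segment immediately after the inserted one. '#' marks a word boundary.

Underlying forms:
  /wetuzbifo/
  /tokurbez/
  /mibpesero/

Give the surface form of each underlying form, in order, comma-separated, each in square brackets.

[weduzbifo], [togorbez], [mibesero]

/wetuzbifo/:
  (1) Vowel Lowering: no change — [wetuzbifo]
  (2) Regressive Voicing Assimilation: no change — [wetuzbifo]
  (3) Geminate Reduction: no change — [wetuzbifo]
  (4) Voicing Between Vowels: [wetuzbifo] → [weduzbifo]
  (5) Final h-Deletion: no change — [weduzbifo]
/tokurbez/:
  (1) Vowel Lowering: [tokurbez] → [tokorbez]
  (2) Regressive Voicing Assimilation: no change — [tokorbez]
  (3) Geminate Reduction: no change — [tokorbez]
  (4) Voicing Between Vowels: [tokorbez] → [togorbez]
  (5) Final h-Deletion: no change — [togorbez]
/mibpesero/:
  (1) Vowel Lowering: no change — [mibpesero]
  (2) Regressive Voicing Assimilation: [mibpesero] → [mippesero]
  (3) Geminate Reduction: [mippesero] → [mipesero]
  (4) Voicing Between Vowels: [mipesero] → [mibesero]
  (5) Final h-Deletion: no change — [mibesero]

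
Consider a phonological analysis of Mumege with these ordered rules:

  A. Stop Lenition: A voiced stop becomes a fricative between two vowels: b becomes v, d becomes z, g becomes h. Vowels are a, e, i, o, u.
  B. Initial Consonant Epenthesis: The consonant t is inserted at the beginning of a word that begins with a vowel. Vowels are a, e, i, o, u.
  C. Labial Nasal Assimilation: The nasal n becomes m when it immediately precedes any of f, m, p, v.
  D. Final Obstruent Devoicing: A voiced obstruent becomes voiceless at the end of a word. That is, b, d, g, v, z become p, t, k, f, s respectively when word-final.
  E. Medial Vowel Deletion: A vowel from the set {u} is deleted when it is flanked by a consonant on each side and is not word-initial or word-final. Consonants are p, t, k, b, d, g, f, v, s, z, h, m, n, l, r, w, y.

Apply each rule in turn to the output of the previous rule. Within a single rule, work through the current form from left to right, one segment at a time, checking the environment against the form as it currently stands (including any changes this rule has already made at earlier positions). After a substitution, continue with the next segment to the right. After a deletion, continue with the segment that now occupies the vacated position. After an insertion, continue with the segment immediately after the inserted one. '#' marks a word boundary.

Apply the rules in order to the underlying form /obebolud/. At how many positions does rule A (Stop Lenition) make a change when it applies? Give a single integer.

2

A Stop Lenition: [obebolud] → [ovevolud]
B Initial Consonant Epenthesis: [ovevolud] → [tovevolud]
C Labial Nasal Assimilation: no change — [tovevolud]
D Final Obstruent Devoicing: [tovevolud] → [tovevolut]
E Medial Vowel Deletion: [tovevolut] → [tovevolt]
Rule A changed 2 position(s).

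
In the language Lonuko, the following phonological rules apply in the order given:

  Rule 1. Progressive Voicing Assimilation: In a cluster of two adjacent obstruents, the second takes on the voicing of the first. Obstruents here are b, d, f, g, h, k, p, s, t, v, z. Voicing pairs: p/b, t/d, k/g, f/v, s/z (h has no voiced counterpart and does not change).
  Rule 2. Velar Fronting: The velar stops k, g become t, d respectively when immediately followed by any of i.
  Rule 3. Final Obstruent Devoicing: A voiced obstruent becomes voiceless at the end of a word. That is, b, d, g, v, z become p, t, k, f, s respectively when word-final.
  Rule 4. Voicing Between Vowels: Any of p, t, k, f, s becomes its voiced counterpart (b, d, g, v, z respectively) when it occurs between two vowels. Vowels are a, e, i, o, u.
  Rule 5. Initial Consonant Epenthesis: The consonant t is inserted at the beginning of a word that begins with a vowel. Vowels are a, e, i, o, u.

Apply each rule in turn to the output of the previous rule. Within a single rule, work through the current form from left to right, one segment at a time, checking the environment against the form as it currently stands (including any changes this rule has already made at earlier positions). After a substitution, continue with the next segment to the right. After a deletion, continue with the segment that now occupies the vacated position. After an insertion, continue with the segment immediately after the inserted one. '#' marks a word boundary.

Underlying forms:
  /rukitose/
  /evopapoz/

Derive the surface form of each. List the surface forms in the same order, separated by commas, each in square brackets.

[rudidoze], [tevobabos]

/rukitose/:
  Rule 1 Progressive Voicing Assimilation: no change — [rukitose]
  Rule 2 Velar Fronting: [rukitose] → [rutitose]
  Rule 3 Final Obstruent Devoicing: no change — [rutitose]
  Rule 4 Voicing Between Vowels: [rutitose] → [rudidoze]
  Rule 5 Initial Consonant Epenthesis: no change — [rudidoze]
/evopapoz/:
  Rule 1 Progressive Voicing Assimilation: no change — [evopapoz]
  Rule 2 Velar Fronting: no change — [evopapoz]
  Rule 3 Final Obstruent Devoicing: [evopapoz] → [evopapos]
  Rule 4 Voicing Between Vowels: [evopapos] → [evobabos]
  Rule 5 Initial Consonant Epenthesis: [evobabos] → [tevobabos]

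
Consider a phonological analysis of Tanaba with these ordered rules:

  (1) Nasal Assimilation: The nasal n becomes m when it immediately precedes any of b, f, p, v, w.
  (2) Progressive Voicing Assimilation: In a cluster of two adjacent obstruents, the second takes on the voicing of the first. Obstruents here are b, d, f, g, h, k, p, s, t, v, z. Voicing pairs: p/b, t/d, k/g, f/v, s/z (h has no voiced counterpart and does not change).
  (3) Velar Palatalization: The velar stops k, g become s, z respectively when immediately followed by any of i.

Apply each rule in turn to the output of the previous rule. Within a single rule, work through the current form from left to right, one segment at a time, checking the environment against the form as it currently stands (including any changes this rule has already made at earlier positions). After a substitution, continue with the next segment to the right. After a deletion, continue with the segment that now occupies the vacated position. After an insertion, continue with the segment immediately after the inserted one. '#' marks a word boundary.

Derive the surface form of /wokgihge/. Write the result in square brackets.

(1) Nasal Assimilation: no change — [wokgihge]
(2) Progressive Voicing Assimilation: [wokgihge] → [wokkihke]
(3) Velar Palatalization: [wokkihke] → [woksihke]

[woksihke]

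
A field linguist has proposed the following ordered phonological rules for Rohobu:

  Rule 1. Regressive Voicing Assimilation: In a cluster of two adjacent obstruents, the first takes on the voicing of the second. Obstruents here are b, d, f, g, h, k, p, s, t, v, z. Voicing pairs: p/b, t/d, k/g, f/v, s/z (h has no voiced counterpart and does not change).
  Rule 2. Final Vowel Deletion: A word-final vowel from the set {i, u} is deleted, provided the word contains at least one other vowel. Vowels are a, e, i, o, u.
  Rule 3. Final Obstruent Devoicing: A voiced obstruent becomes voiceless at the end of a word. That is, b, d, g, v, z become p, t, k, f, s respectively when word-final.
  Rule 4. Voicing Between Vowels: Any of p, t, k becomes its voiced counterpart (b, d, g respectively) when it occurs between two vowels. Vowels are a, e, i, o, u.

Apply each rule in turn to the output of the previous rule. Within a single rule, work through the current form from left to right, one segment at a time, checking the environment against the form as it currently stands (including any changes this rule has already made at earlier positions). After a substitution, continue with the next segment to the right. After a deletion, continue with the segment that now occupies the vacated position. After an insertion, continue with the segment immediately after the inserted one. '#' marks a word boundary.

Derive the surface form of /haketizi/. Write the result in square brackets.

Rule 1 Regressive Voicing Assimilation: no change — [haketizi]
Rule 2 Final Vowel Deletion: [haketizi] → [haketiz]
Rule 3 Final Obstruent Devoicing: [haketiz] → [haketis]
Rule 4 Voicing Between Vowels: [haketis] → [hagedis]

[hagedis]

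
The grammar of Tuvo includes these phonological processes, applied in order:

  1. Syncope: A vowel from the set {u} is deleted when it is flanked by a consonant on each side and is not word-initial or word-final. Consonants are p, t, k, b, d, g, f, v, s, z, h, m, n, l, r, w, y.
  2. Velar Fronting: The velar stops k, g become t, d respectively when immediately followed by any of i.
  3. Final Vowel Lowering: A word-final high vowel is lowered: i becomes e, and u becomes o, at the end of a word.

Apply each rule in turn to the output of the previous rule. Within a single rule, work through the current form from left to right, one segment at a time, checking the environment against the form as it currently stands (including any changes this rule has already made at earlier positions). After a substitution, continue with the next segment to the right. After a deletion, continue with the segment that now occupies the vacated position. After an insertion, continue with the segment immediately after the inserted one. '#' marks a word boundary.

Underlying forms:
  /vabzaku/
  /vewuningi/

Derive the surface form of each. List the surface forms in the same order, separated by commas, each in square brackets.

[vabzako], [vewninde]

/vabzaku/:
  1 Syncope: no change — [vabzaku]
  2 Velar Fronting: no change — [vabzaku]
  3 Final Vowel Lowering: [vabzaku] → [vabzako]
/vewuningi/:
  1 Syncope: [vewuningi] → [vewningi]
  2 Velar Fronting: [vewningi] → [vewnindi]
  3 Final Vowel Lowering: [vewnindi] → [vewninde]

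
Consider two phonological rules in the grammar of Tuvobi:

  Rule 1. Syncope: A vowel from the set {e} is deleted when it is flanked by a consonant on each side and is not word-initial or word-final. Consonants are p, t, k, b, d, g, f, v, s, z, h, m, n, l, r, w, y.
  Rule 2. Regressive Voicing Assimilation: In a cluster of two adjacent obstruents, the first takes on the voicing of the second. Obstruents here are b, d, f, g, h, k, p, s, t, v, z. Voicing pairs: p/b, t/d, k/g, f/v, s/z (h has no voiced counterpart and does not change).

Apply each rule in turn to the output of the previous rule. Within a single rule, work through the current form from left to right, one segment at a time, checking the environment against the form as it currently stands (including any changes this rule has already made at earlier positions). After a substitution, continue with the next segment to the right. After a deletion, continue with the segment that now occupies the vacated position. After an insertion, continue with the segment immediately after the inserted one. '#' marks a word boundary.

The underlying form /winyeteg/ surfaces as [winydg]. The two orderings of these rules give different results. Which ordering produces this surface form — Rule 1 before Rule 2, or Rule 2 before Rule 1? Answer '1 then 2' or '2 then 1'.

1 then 2

Order 1 then 2:
  1 Syncope: [winyeteg] → [winytg]
  2 Regressive Voicing Assimilation: [winytg] → [winydg]
  result: [winydg]
Order 2 then 1:
  2 Regressive Voicing Assimilation: no change — [winyeteg]
  1 Syncope: [winyeteg] → [winytg]
  result: [winytg]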